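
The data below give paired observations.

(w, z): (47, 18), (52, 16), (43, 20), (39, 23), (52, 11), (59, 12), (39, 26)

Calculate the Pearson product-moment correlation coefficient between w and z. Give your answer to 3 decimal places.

-0.924

n = 7, Σw = 331, Σz = 126, Σw² = 15989, Σz² = 2450, Σwz = 5729
nΣwz − ΣwΣz = 40103 − 41706 = -1603
nΣw² − (Σw)² = 111923 − 109561 = 2362; nΣz² − (Σz)² = 17150 − 15876 = 1274
r = -1603 / √(2362 × 1274) = -1603 / 1734.7011 ≈ -0.924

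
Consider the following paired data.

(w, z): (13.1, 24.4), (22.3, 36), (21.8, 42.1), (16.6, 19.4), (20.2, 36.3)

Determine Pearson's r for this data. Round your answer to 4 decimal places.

0.8309

n = 5, Σw = 94, Σz = 158.2, Σw² = 1827.74, Σz² = 5357.82, Σwz = 3095.52
nΣwz − ΣwΣz = 15477.6 − 14870.8 = 606.8
nΣw² − (Σw)² = 9138.7 − 8836 = 302.7; nΣz² − (Σz)² = 26789.1 − 25027.24 = 1761.86
r = 606.8 / √(302.7 × 1761.86) = 606.8 / 730.2842 ≈ 0.8309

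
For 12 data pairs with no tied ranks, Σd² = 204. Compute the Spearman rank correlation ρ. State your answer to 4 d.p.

ρ = 1 − 6Σd² / [n(n²−1)] = 1 − 6×204 / (12×143)
  = 1 − 1224/1716 = 1 − 0.71329 ≈ 0.2867

0.2867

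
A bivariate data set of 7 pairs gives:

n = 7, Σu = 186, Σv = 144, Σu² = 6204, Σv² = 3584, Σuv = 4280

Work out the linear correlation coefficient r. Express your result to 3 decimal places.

r = (nΣuv − ΣuΣv) / √[(nΣu² − (Σu)²)(nΣv² − (Σv)²)]
Numerator: 7×4280 − 186×144 = 3176
Denominator: √[(43428 − 34596)(25088 − 20736)] = √[8832 × 4352] = 6199.7471
r = 3176 / 6199.7471 ≈ 0.512

0.512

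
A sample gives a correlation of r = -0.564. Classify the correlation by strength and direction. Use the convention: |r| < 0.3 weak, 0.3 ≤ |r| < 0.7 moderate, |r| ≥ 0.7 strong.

r = -0.564 < 0 so the relationship is negative.
|r| = 0.564, which falls in the moderate range.

moderate negative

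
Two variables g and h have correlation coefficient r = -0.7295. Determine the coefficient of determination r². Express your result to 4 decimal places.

r² = (-0.7295)² = 0.5322

0.5322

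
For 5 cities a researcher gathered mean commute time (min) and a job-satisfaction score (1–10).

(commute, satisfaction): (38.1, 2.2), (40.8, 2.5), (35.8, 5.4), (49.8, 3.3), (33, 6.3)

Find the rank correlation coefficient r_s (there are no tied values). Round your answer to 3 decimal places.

Rank commute: 3, 4, 2, 5, 1
Rank satisfaction: 1, 2, 4, 3, 5
d = rank(commute) − rank(satisfaction): 2, 2, -2, 2, -4; Σd² = 32
ρ = 1 − 6Σd² / [n(n²−1)] = 1 − 6×32 / (5×24) = 1 − 192/120 ≈ -0.600

-0.600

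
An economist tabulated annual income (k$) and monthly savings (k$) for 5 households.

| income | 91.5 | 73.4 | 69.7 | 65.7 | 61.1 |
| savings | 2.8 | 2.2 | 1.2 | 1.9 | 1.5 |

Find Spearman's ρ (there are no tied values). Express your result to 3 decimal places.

Rank income: 5, 4, 3, 2, 1
Rank savings: 5, 4, 1, 3, 2
d = rank(income) − rank(savings): 0, 0, 2, -1, -1; Σd² = 6
ρ = 1 − 6Σd² / [n(n²−1)] = 1 − 6×6 / (5×24) = 1 − 36/120 ≈ 0.700

0.700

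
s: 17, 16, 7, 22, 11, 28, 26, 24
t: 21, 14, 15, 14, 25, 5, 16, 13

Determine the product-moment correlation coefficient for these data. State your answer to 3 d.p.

-0.605

n = 8, Σs = 151, Σt = 123, Σs² = 3235, Σt² = 2133, Σst = 2137
nΣst − ΣsΣt = 17096 − 18573 = -1477
nΣs² − (Σs)² = 25880 − 22801 = 3079; nΣt² − (Σt)² = 17064 − 15129 = 1935
r = -1477 / √(3079 × 1935) = -1477 / 2440.8738 ≈ -0.605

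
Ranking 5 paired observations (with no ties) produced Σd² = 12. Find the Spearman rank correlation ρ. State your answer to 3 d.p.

0.400

ρ = 1 − 6Σd² / [n(n²−1)] = 1 − 6×12 / (5×24)
  = 1 − 72/120 = 1 − 0.6000 ≈ 0.400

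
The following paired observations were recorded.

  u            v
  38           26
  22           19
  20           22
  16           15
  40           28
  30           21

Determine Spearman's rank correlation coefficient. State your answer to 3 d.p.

0.829

Rank u: 5, 3, 2, 1, 6, 4
Rank v: 5, 2, 4, 1, 6, 3
d = rank(u) − rank(v): 0, 1, -2, 0, 0, 1; Σd² = 6
ρ = 1 − 6Σd² / [n(n²−1)] = 1 − 6×6 / (6×35) = 1 − 36/210 ≈ 0.829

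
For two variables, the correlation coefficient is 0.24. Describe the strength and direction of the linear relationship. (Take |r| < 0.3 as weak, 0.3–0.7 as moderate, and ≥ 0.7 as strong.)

r = 0.24 > 0 so the relationship is positive.
|r| = 0.24, which falls in the weak range.

weak positive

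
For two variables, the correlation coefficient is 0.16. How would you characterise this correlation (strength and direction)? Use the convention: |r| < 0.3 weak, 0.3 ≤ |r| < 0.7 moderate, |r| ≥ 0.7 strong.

r = 0.16 > 0 so the relationship is positive.
|r| = 0.16, which falls in the weak range.

weak positive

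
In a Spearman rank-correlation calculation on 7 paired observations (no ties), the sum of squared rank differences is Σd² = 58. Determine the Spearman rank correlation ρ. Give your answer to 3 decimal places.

ρ = 1 − 6Σd² / [n(n²−1)] = 1 − 6×58 / (7×48)
  = 1 − 348/336 = 1 − 1.0357 ≈ -0.036

-0.036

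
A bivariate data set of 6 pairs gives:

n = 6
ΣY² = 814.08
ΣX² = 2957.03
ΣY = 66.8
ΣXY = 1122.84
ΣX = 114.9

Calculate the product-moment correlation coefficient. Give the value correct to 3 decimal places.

-0.678

r = (nΣXY − ΣXΣY) / √[(nΣX² − (ΣX)²)(nΣY² − (ΣY)²)]
Numerator: 6×1122.84 − 114.9×66.8 = -938.28
Denominator: √[(17742.18 − 13202.01)(4884.48 − 4462.24)] = √[4540.17 × 422.24] = 1384.5726
r = -938.28 / 1384.5726 ≈ -0.678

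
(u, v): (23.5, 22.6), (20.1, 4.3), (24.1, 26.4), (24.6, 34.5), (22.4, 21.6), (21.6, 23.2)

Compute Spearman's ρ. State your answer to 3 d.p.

0.829

Rank u: 4, 1, 5, 6, 3, 2
Rank v: 3, 1, 5, 6, 2, 4
d = rank(u) − rank(v): 1, 0, 0, 0, 1, -2; Σd² = 6
ρ = 1 − 6Σd² / [n(n²−1)] = 1 − 6×6 / (6×35) = 1 − 36/210 ≈ 0.829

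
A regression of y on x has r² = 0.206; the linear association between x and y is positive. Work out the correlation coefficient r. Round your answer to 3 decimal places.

0.454

|r| = √0.206 = 0.454
The association is positive, so r = 0.454.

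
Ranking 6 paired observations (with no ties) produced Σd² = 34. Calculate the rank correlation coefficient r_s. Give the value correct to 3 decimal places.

ρ = 1 − 6Σd² / [n(n²−1)] = 1 − 6×34 / (6×35)
  = 1 − 204/210 = 1 − 0.9714 ≈ 0.029

0.029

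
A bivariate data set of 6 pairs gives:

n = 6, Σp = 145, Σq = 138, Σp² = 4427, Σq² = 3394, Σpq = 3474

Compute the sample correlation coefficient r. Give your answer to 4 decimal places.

r = (nΣpq − ΣpΣq) / √[(nΣp² − (Σp)²)(nΣq² − (Σq)²)]
Numerator: 6×3474 − 145×138 = 834
Denominator: √[(26562 − 21025)(20364 − 19044)] = √[5537 × 1320] = 2703.4866
r = 834 / 2703.4866 ≈ 0.3085

0.3085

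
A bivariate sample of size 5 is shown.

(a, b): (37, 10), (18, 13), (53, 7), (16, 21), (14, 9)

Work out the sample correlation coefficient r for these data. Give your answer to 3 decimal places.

n = 5, Σa = 138, Σb = 60, Σa² = 4954, Σb² = 840, Σab = 1437
nΣab − ΣaΣb = 7185 − 8280 = -1095
nΣa² − (Σa)² = 24770 − 19044 = 5726; nΣb² − (Σb)² = 4200 − 3600 = 600
r = -1095 / √(5726 × 600) = -1095 / 1853.5372 ≈ -0.591

-0.591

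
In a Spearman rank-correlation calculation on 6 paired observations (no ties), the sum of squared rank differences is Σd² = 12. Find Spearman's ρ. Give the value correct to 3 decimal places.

ρ = 1 − 6Σd² / [n(n²−1)] = 1 − 6×12 / (6×35)
  = 1 − 72/210 = 1 − 0.3429 ≈ 0.657

0.657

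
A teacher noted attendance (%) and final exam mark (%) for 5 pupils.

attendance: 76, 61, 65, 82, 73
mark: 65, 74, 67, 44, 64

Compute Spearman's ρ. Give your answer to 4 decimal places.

Rank attendance: 4, 1, 2, 5, 3
Rank mark: 3, 5, 4, 1, 2
d = rank(attendance) − rank(mark): 1, -4, -2, 4, 1; Σd² = 38
ρ = 1 − 6Σd² / [n(n²−1)] = 1 − 6×38 / (5×24) = 1 − 228/120 ≈ -0.9000

-0.9000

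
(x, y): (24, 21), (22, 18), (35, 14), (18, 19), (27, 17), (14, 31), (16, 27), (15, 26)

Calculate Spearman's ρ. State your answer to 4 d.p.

-0.9048

Rank x: 6, 5, 8, 4, 7, 1, 3, 2
Rank y: 5, 3, 1, 4, 2, 8, 7, 6
d = rank(x) − rank(y): 1, 2, 7, 0, 5, -7, -4, -4; Σd² = 160
ρ = 1 − 6Σd² / [n(n²−1)] = 1 − 6×160 / (8×63) = 1 − 960/504 ≈ -0.9048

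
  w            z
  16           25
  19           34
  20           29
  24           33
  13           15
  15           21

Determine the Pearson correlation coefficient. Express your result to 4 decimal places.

n = 6, Σw = 107, Σz = 157, Σw² = 1987, Σz² = 4377, Σwz = 2928
nΣwz − ΣwΣz = 17568 − 16799 = 769
nΣw² − (Σw)² = 11922 − 11449 = 473; nΣz² − (Σz)² = 26262 − 24649 = 1613
r = 769 / √(473 × 1613) = 769 / 873.4695 ≈ 0.8804

0.8804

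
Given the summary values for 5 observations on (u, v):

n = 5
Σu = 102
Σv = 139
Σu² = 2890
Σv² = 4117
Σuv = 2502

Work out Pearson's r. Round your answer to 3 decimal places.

r = (nΣuv − ΣuΣv) / √[(nΣu² − (Σu)²)(nΣv² − (Σv)²)]
Numerator: 5×2502 − 102×139 = -1668
Denominator: √[(14450 − 10404)(20585 − 19321)] = √[4046 × 1264] = 2261.4473
r = -1668 / 2261.4473 ≈ -0.738

-0.738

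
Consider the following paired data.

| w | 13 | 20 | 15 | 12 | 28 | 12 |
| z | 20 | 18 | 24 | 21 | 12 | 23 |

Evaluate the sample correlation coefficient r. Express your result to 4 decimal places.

n = 6, Σw = 100, Σz = 118, Σw² = 1866, Σz² = 2414, Σwz = 1844
nΣwz − ΣwΣz = 11064 − 11800 = -736
nΣw² − (Σw)² = 11196 − 10000 = 1196; nΣz² − (Σz)² = 14484 − 13924 = 560
r = -736 / √(1196 × 560) = -736 / 818.3887 ≈ -0.8993

-0.8993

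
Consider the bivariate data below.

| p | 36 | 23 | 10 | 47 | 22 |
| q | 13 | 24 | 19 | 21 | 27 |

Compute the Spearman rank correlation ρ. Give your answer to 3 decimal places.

Rank p: 4, 3, 1, 5, 2
Rank q: 1, 4, 2, 3, 5
d = rank(p) − rank(q): 3, -1, -1, 2, -3; Σd² = 24
ρ = 1 − 6Σd² / [n(n²−1)] = 1 − 6×24 / (5×24) = 1 − 144/120 ≈ -0.200

-0.200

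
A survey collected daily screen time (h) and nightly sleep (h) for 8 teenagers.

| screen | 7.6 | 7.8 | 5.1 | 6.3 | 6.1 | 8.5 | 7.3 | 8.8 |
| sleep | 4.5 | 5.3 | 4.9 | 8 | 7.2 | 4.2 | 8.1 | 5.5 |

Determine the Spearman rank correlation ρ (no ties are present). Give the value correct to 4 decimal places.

-0.3095

Rank screen: 5, 6, 1, 3, 2, 7, 4, 8
Rank sleep: 2, 4, 3, 7, 6, 1, 8, 5
d = rank(screen) − rank(sleep): 3, 2, -2, -4, -4, 6, -4, 3; Σd² = 110
ρ = 1 − 6Σd² / [n(n²−1)] = 1 − 6×110 / (8×63) = 1 − 660/504 ≈ -0.3095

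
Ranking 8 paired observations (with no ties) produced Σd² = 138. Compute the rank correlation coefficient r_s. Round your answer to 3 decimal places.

ρ = 1 − 6Σd² / [n(n²−1)] = 1 − 6×138 / (8×63)
  = 1 − 828/504 = 1 − 1.6429 ≈ -0.643

-0.643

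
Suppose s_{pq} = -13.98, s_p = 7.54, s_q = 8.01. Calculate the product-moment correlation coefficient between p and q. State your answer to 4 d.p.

r = Cov(p,q) / (s_p · s_q) = -13.98 / (7.54 × 8.01)
  = -13.98 / 60.3954 ≈ -0.2315

-0.2315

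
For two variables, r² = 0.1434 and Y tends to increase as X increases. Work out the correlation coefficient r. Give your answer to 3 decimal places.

|r| = √0.1434 = 0.379
The association is positive, so r = 0.379.

0.379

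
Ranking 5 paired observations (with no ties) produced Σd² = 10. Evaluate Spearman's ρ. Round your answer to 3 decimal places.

ρ = 1 − 6Σd² / [n(n²−1)] = 1 − 6×10 / (5×24)
  = 1 − 60/120 = 1 − 0.5000 ≈ 0.500

0.500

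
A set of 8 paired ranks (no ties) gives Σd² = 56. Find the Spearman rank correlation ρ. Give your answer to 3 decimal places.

ρ = 1 − 6Σd² / [n(n²−1)] = 1 − 6×56 / (8×63)
  = 1 − 336/504 = 1 − 0.6667 ≈ 0.333

0.333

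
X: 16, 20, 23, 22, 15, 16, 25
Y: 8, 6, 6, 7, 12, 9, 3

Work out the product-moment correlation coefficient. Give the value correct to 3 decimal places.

-0.887

n = 7, ΣX = 137, ΣY = 51, ΣX² = 2775, ΣY² = 419, ΣXY = 939
nΣXY − ΣXΣY = 6573 − 6987 = -414
nΣX² − (ΣX)² = 19425 − 18769 = 656; nΣY² − (ΣY)² = 2933 − 2601 = 332
r = -414 / √(656 × 332) = -414 / 466.6819 ≈ -0.887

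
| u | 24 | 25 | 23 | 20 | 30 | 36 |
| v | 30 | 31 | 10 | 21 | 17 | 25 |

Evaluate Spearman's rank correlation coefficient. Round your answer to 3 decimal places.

Rank u: 3, 4, 2, 1, 5, 6
Rank v: 5, 6, 1, 3, 2, 4
d = rank(u) − rank(v): -2, -2, 1, -2, 3, 2; Σd² = 26
ρ = 1 − 6Σd² / [n(n²−1)] = 1 − 6×26 / (6×35) = 1 − 156/210 ≈ 0.257

0.257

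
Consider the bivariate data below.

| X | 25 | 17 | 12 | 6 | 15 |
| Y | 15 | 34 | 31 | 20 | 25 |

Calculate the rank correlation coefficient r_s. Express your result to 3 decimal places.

Rank X: 5, 4, 2, 1, 3
Rank Y: 1, 5, 4, 2, 3
d = rank(X) − rank(Y): 4, -1, -2, -1, 0; Σd² = 22
ρ = 1 − 6Σd² / [n(n²−1)] = 1 − 6×22 / (5×24) = 1 − 132/120 ≈ -0.100

-0.100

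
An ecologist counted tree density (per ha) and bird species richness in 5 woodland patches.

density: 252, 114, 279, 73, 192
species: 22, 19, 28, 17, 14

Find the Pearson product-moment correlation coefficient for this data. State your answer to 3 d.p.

0.666

n = 5, Σx = 910, Σy = 100, Σx² = 196534, Σy² = 2114, Σxy = 19451
nΣxy − ΣxΣy = 97255 − 91000 = 6255
nΣx² − (Σx)² = 982670 − 828100 = 154570; nΣy² − (Σy)² = 10570 − 10000 = 570
r = 6255 / √(154570 × 570) = 6255 / 9386.4210 ≈ 0.666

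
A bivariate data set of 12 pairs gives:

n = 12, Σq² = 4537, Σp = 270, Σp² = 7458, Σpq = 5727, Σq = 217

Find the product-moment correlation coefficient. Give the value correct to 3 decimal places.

0.917

r = (nΣpq − ΣpΣq) / √[(nΣp² − (Σp)²)(nΣq² − (Σq)²)]
Numerator: 12×5727 − 270×217 = 10134
Denominator: √[(89496 − 72900)(54444 − 47089)] = √[16596 × 7355] = 11048.2388
r = 10134 / 11048.2388 ≈ 0.917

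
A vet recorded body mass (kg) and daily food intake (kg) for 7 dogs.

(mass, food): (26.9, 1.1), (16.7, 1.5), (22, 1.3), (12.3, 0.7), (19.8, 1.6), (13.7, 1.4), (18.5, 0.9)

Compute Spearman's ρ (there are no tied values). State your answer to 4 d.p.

Rank mass: 7, 3, 6, 1, 5, 2, 4
Rank food: 3, 6, 4, 1, 7, 5, 2
d = rank(mass) − rank(food): 4, -3, 2, 0, -2, -3, 2; Σd² = 46
ρ = 1 − 6Σd² / [n(n²−1)] = 1 − 6×46 / (7×48) = 1 − 276/336 ≈ 0.1786

0.1786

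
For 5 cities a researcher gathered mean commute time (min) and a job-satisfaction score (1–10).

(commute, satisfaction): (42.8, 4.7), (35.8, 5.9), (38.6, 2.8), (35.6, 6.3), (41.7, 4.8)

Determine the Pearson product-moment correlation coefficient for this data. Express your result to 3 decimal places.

n = 5, Σx = 194.5, Σy = 24.5, Σx² = 7609.69, Σy² = 127.47, Σxy = 944.9
nΣxy − ΣxΣy = 4724.5 − 4765.25 = -40.75
nΣx² − (Σx)² = 38048.45 − 37830.25 = 218.2; nΣy² − (Σy)² = 637.35 − 600.25 = 37.1
r = -40.75 / √(218.2 × 37.1) = -40.75 / 89.9734 ≈ -0.453

-0.453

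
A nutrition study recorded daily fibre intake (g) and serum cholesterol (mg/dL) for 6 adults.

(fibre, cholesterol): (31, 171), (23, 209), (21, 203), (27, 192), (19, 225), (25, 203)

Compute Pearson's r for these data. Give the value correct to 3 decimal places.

-0.944

n = 6, Σx = 146, Σy = 1203, Σx² = 3646, Σy² = 242829, Σxy = 28905
nΣxy − ΣxΣy = 173430 − 175638 = -2208
nΣx² − (Σx)² = 21876 − 21316 = 560; nΣy² − (Σy)² = 1456974 − 1447209 = 9765
r = -2208 / √(560 × 9765) = -2208 / 2338.4610 ≈ -0.944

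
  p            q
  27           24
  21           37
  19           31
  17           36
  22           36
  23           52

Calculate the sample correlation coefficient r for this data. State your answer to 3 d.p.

n = 6, Σp = 129, Σq = 216, Σp² = 2833, Σq² = 8202, Σpq = 4614
nΣpq − ΣpΣq = 27684 − 27864 = -180
nΣp² − (Σp)² = 16998 − 16641 = 357; nΣq² − (Σq)² = 49212 − 46656 = 2556
r = -180 / √(357 × 2556) = -180 / 955.2445 ≈ -0.188

-0.188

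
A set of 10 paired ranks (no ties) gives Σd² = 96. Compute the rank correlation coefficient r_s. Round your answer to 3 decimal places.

0.418

ρ = 1 − 6Σd² / [n(n²−1)] = 1 − 6×96 / (10×99)
  = 1 − 576/990 = 1 − 0.5818 ≈ 0.418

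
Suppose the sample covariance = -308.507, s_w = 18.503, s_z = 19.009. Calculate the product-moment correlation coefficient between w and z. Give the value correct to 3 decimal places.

r = Cov(w,z) / (s_w · s_z) = -308.507 / (18.503 × 19.009)
  = -308.507 / 351.7235 ≈ -0.877

-0.877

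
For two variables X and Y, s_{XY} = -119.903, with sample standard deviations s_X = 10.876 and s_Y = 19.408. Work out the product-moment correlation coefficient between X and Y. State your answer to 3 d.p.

-0.568

r = Cov(X,Y) / (s_X · s_Y) = -119.903 / (10.876 × 19.408)
  = -119.903 / 211.0814 ≈ -0.568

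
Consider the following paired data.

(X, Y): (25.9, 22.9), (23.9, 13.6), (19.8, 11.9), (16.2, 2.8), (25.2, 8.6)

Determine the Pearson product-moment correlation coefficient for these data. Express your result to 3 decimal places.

0.729

n = 5, ΣX = 111, ΣY = 59.8, ΣX² = 2531.54, ΣY² = 932.78, ΣXY = 1415.85
nΣXY − ΣXΣY = 7079.25 − 6637.8 = 441.45
nΣX² − (ΣX)² = 12657.7 − 12321 = 336.7; nΣY² − (ΣY)² = 4663.9 − 3576.04 = 1087.86
r = 441.45 / √(336.7 × 1087.86) = 441.45 / 605.2127 ≈ 0.729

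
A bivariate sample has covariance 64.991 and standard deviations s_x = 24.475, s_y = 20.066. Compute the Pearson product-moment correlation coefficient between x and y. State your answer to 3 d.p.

0.132

r = Cov(x,y) / (s_x · s_y) = 64.991 / (24.475 × 20.066)
  = 64.991 / 491.1153 ≈ 0.132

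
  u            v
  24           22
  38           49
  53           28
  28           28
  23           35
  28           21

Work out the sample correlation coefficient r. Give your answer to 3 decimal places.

n = 6, Σu = 194, Σv = 183, Σu² = 6926, Σv² = 6119, Σuv = 6051
nΣuv − ΣuΣv = 36306 − 35502 = 804
nΣu² − (Σu)² = 41556 − 37636 = 3920; nΣv² − (Σv)² = 36714 − 33489 = 3225
r = 804 / √(3920 × 3225) = 804 / 3555.5590 ≈ 0.226

0.226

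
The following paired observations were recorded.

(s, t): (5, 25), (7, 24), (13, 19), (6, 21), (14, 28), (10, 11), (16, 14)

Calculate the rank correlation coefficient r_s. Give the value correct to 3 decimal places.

Rank s: 1, 3, 5, 2, 6, 4, 7
Rank t: 6, 5, 3, 4, 7, 1, 2
d = rank(s) − rank(t): -5, -2, 2, -2, -1, 3, 5; Σd² = 72
ρ = 1 − 6Σd² / [n(n²−1)] = 1 − 6×72 / (7×48) = 1 − 432/336 ≈ -0.286

-0.286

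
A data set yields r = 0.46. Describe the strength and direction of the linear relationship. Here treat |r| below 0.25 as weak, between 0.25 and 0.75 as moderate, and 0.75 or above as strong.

r = 0.46 > 0 so the relationship is positive.
|r| = 0.46, which falls in the moderate range.

moderate positive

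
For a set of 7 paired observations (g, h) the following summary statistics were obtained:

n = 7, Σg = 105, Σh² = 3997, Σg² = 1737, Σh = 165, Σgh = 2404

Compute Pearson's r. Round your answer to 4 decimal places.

-0.5375

r = (nΣgh − ΣgΣh) / √[(nΣg² − (Σg)²)(nΣh² − (Σh)²)]
Numerator: 7×2404 − 105×165 = -497
Denominator: √[(12159 − 11025)(27979 − 27225)] = √[1134 × 754] = 924.6816
r = -497 / 924.6816 ≈ -0.5375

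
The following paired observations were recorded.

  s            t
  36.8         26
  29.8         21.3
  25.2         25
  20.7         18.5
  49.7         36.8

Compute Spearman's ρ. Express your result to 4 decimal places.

0.9000

Rank s: 4, 3, 2, 1, 5
Rank t: 4, 2, 3, 1, 5
d = rank(s) − rank(t): 0, 1, -1, 0, 0; Σd² = 2
ρ = 1 − 6Σd² / [n(n²−1)] = 1 − 6×2 / (5×24) = 1 − 12/120 ≈ 0.9000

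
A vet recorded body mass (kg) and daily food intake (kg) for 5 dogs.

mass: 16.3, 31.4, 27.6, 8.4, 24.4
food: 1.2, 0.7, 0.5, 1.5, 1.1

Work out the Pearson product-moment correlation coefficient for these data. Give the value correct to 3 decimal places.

n = 5, Σx = 108.1, Σy = 5, Σx² = 2679.33, Σy² = 5.64, Σxy = 94.78
nΣxy − ΣxΣy = 473.9 − 540.5 = -66.6
nΣx² − (Σx)² = 13396.65 − 11685.61 = 1711.04; nΣy² − (Σy)² = 28.2 − 25 = 3.2
r = -66.6 / √(1711.04 × 3.2) = -66.6 / 73.9955 ≈ -0.900

-0.900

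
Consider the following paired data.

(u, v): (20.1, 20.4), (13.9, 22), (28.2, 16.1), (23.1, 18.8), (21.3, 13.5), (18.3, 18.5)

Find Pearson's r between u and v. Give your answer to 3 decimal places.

n = 6, Σu = 124.9, Σv = 109.3, Σu² = 2714.65, Σv² = 2037.31, Σuv = 2230.24
nΣuv − ΣuΣv = 13381.44 − 13651.57 = -270.13
nΣu² − (Σu)² = 16287.9 − 15600.01 = 687.89; nΣv² − (Σv)² = 12223.86 − 11946.49 = 277.37
r = -270.13 / √(687.89 × 277.37) = -270.13 / 436.8066 ≈ -0.618

-0.618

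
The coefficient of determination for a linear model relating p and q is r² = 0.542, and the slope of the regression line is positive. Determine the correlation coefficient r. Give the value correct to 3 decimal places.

0.736

|r| = √0.542 = 0.736
The association is positive, so r = 0.736.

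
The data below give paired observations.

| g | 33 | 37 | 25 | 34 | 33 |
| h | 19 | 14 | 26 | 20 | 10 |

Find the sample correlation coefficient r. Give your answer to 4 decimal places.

-0.7240

n = 5, Σg = 162, Σh = 89, Σg² = 5328, Σh² = 1733, Σgh = 2805
nΣgh − ΣgΣh = 14025 − 14418 = -393
nΣg² − (Σg)² = 26640 − 26244 = 396; nΣh² − (Σh)² = 8665 − 7921 = 744
r = -393 / √(396 × 744) = -393 / 542.7928 ≈ -0.7240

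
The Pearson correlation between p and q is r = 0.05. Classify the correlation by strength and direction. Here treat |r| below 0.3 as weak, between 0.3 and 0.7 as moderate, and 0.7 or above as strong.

weak positive

r = 0.05 > 0 so the relationship is positive.
|r| = 0.05, which falls in the weak range.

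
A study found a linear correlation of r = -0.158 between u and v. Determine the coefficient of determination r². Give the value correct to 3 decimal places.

0.025

r² = (-0.158)² = 0.025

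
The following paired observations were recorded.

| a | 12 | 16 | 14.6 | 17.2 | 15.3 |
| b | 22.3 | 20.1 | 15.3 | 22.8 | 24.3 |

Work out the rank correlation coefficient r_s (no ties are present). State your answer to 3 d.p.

0.300

Rank a: 1, 4, 2, 5, 3
Rank b: 3, 2, 1, 4, 5
d = rank(a) − rank(b): -2, 2, 1, 1, -2; Σd² = 14
ρ = 1 − 6Σd² / [n(n²−1)] = 1 − 6×14 / (5×24) = 1 − 84/120 ≈ 0.300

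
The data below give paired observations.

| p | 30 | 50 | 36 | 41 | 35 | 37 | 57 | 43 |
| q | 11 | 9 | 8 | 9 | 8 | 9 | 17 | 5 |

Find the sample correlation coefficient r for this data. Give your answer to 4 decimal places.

0.5100

n = 8, Σp = 329, Σq = 76, Σp² = 14069, Σq² = 806, Σpq = 3234
nΣpq − ΣpΣq = 25872 − 25004 = 868
nΣp² − (Σp)² = 112552 − 108241 = 4311; nΣq² − (Σq)² = 6448 − 5776 = 672
r = 868 / √(4311 × 672) = 868 / 1702.0552 ≈ 0.5100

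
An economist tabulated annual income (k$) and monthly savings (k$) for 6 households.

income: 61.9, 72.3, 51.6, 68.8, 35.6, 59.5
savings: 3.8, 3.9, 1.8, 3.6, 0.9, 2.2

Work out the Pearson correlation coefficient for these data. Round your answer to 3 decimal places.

0.925

n = 6, Σx = 349.7, Σy = 16.2, Σx² = 21262.51, Σy² = 51.5, Σxy = 1020.69
nΣxy − ΣxΣy = 6124.14 − 5665.14 = 459
nΣx² − (Σx)² = 127575.06 − 122290.09 = 5284.97; nΣy² − (Σy)² = 309 − 262.44 = 46.56
r = 459 / √(5284.97 × 46.56) = 459 / 496.0526 ≈ 0.925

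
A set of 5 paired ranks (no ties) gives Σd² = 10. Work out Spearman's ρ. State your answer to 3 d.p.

0.500

ρ = 1 − 6Σd² / [n(n²−1)] = 1 − 6×10 / (5×24)
  = 1 − 60/120 = 1 − 0.5000 ≈ 0.500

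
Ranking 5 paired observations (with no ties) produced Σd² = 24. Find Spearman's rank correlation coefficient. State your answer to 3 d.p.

-0.200

ρ = 1 − 6Σd² / [n(n²−1)] = 1 − 6×24 / (5×24)
  = 1 − 144/120 = 1 − 1.2000 ≈ -0.200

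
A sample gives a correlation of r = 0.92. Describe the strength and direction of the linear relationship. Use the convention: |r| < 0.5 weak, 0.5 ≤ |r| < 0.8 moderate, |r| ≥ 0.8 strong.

r = 0.92 > 0 so the relationship is positive.
|r| = 0.92, which falls in the strong range.

strong positive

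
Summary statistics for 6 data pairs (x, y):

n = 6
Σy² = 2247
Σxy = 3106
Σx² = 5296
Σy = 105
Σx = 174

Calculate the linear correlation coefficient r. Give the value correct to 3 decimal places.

r = (nΣxy − ΣxΣy) / √[(nΣx² − (Σx)²)(nΣy² − (Σy)²)]
Numerator: 6×3106 − 174×105 = 366
Denominator: √[(31776 − 30276)(13482 − 11025)] = √[1500 × 2457] = 1919.7656
r = 366 / 1919.7656 ≈ 0.191

0.191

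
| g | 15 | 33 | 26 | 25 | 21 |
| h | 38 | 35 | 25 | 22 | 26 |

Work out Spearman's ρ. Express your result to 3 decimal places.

-0.300

Rank g: 1, 5, 4, 3, 2
Rank h: 5, 4, 2, 1, 3
d = rank(g) − rank(h): -4, 1, 2, 2, -1; Σd² = 26
ρ = 1 − 6Σd² / [n(n²−1)] = 1 − 6×26 / (5×24) = 1 − 156/120 ≈ -0.300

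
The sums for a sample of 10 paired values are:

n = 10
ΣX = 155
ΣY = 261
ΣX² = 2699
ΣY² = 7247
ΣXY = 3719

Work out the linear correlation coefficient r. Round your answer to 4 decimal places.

-0.9092

r = (nΣXY − ΣXΣY) / √[(nΣX² − (ΣX)²)(nΣY² − (ΣY)²)]
Numerator: 10×3719 − 155×261 = -3265
Denominator: √[(26990 − 24025)(72470 − 68121)] = √[2965 × 4349] = 3590.9309
r = -3265 / 3590.9309 ≈ -0.9092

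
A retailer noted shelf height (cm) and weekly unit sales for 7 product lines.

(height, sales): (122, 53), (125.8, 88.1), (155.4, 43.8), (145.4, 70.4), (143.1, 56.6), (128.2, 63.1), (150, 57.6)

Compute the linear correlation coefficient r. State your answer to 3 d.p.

n = 7, Σx = 969.9, Σy = 432.6, Σx² = 135412.81, Σy² = 27948.14, Σxy = 59420.54
nΣxy − ΣxΣy = 415943.78 − 419578.74 = -3634.96
nΣx² − (Σx)² = 947889.67 − 940706.01 = 7183.66; nΣy² − (Σy)² = 195636.98 − 187142.76 = 8494.22
r = -3634.96 / √(7183.66 × 8494.22) = -3634.96 / 7811.5036 ≈ -0.465

-0.465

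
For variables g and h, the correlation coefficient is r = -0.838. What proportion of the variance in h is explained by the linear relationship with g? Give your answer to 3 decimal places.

0.702

r² = (-0.838)² = 0.702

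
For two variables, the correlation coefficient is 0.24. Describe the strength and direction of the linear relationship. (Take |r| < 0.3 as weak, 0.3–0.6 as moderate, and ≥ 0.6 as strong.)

weak positive

r = 0.24 > 0 so the relationship is positive.
|r| = 0.24, which falls in the weak range.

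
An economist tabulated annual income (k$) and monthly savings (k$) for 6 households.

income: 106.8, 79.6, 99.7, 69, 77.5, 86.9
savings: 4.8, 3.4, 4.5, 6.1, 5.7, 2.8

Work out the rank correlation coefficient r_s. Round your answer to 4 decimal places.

Rank income: 6, 3, 5, 1, 2, 4
Rank savings: 4, 2, 3, 6, 5, 1
d = rank(income) − rank(savings): 2, 1, 2, -5, -3, 3; Σd² = 52
ρ = 1 − 6Σd² / [n(n²−1)] = 1 − 6×52 / (6×35) = 1 − 312/210 ≈ -0.4857

-0.4857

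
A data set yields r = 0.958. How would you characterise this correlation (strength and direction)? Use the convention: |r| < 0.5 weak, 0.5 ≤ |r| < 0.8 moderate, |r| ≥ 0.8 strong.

strong positive

r = 0.958 > 0 so the relationship is positive.
|r| = 0.958, which falls in the strong range.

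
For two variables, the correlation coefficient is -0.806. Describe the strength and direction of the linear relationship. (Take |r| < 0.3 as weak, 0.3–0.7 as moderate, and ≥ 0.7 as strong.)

r = -0.806 < 0 so the relationship is negative.
|r| = 0.806, which falls in the strong range.

strong negative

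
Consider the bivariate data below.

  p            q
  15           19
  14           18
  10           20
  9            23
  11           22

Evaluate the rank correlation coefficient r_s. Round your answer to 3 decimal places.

Rank p: 5, 4, 2, 1, 3
Rank q: 2, 1, 3, 5, 4
d = rank(p) − rank(q): 3, 3, -1, -4, -1; Σd² = 36
ρ = 1 − 6Σd² / [n(n²−1)] = 1 − 6×36 / (5×24) = 1 − 216/120 ≈ -0.800

-0.800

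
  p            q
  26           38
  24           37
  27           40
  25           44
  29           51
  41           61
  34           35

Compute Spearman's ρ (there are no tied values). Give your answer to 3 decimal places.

0.357

Rank p: 3, 1, 4, 2, 5, 7, 6
Rank q: 3, 2, 4, 5, 6, 7, 1
d = rank(p) − rank(q): 0, -1, 0, -3, -1, 0, 5; Σd² = 36
ρ = 1 − 6Σd² / [n(n²−1)] = 1 − 6×36 / (7×48) = 1 − 216/336 ≈ 0.357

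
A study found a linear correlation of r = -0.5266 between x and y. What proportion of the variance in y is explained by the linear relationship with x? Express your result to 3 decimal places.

r² = (-0.5266)² = 0.277

0.277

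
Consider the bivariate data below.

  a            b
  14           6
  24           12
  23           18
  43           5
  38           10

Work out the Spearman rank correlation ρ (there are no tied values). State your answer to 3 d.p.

-0.400

Rank a: 1, 3, 2, 5, 4
Rank b: 2, 4, 5, 1, 3
d = rank(a) − rank(b): -1, -1, -3, 4, 1; Σd² = 28
ρ = 1 − 6Σd² / [n(n²−1)] = 1 − 6×28 / (5×24) = 1 − 168/120 ≈ -0.400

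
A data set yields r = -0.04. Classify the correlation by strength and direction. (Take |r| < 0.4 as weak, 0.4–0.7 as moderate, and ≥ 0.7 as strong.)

weak negative

r = -0.04 < 0 so the relationship is negative.
|r| = 0.04, which falls in the weak range.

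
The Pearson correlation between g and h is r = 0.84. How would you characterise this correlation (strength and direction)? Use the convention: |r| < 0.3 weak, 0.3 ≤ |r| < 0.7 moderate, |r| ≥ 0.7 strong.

r = 0.84 > 0 so the relationship is positive.
|r| = 0.84, which falls in the strong range.

strong positive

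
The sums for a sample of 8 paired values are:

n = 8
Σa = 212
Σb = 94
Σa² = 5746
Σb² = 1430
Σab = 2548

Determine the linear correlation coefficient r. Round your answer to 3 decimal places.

r = (nΣab − ΣaΣb) / √[(nΣa² − (Σa)²)(nΣb² − (Σb)²)]
Numerator: 8×2548 − 212×94 = 456
Denominator: √[(45968 − 44944)(11440 − 8836)] = √[1024 × 2604] = 1632.9409
r = 456 / 1632.9409 ≈ 0.279

0.279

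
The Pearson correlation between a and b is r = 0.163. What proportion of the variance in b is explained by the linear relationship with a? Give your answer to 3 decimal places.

0.027

r² = (0.163)² = 0.027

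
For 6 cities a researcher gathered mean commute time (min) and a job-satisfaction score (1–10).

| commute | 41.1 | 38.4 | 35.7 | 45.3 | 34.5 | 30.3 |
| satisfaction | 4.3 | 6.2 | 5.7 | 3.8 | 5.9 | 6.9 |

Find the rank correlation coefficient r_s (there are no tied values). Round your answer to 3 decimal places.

-0.829

Rank commute: 5, 4, 3, 6, 2, 1
Rank satisfaction: 2, 5, 3, 1, 4, 6
d = rank(commute) − rank(satisfaction): 3, -1, 0, 5, -2, -5; Σd² = 64
ρ = 1 − 6Σd² / [n(n²−1)] = 1 − 6×64 / (6×35) = 1 − 384/210 ≈ -0.829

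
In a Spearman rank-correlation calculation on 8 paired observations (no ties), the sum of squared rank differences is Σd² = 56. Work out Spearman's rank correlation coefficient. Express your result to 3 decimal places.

0.333

ρ = 1 − 6Σd² / [n(n²−1)] = 1 − 6×56 / (8×63)
  = 1 − 336/504 = 1 − 0.6667 ≈ 0.333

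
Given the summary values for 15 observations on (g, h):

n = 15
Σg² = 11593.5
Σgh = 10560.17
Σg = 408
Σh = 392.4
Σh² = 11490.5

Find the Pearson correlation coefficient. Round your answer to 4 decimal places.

-0.1451

r = (nΣgh − ΣgΣh) / √[(nΣg² − (Σg)²)(nΣh² − (Σh)²)]
Numerator: 15×10560.17 − 408×392.4 = -1696.65
Denominator: √[(173902.5 − 166464)(172357.5 − 153977.76)] = √[7438.5 × 18379.74] = 11692.6343
r = -1696.65 / 11692.6343 ≈ -0.1451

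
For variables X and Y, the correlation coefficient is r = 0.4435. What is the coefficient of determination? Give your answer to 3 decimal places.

r² = (0.4435)² = 0.197

0.197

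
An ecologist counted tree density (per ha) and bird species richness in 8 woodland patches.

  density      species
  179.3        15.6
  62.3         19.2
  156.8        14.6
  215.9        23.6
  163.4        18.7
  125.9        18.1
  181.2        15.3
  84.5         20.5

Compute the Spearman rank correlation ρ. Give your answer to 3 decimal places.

-0.119

Rank density: 6, 1, 4, 8, 5, 3, 7, 2
Rank species: 3, 6, 1, 8, 5, 4, 2, 7
d = rank(density) − rank(species): 3, -5, 3, 0, 0, -1, 5, -5; Σd² = 94
ρ = 1 − 6Σd² / [n(n²−1)] = 1 − 6×94 / (8×63) = 1 − 564/504 ≈ -0.119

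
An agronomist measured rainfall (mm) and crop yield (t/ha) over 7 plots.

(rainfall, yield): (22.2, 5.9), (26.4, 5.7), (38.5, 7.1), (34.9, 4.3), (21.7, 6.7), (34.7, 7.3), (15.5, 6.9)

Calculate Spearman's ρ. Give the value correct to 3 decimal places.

Rank rainfall: 3, 4, 7, 6, 2, 5, 1
Rank yield: 3, 2, 6, 1, 4, 7, 5
d = rank(rainfall) − rank(yield): 0, 2, 1, 5, -2, -2, -4; Σd² = 54
ρ = 1 − 6Σd² / [n(n²−1)] = 1 − 6×54 / (7×48) = 1 − 324/336 ≈ 0.036

0.036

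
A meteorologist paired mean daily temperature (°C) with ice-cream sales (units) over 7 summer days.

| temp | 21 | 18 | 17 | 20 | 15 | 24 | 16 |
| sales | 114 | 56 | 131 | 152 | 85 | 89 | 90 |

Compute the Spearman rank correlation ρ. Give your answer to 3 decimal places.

Rank temp: 6, 4, 3, 5, 1, 7, 2
Rank sales: 5, 1, 6, 7, 2, 3, 4
d = rank(temp) − rank(sales): 1, 3, -3, -2, -1, 4, -2; Σd² = 44
ρ = 1 − 6Σd² / [n(n²−1)] = 1 − 6×44 / (7×48) = 1 − 264/336 ≈ 0.214

0.214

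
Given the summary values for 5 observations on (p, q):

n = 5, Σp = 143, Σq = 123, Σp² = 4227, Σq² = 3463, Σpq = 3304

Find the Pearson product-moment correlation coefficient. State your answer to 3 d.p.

-0.873

r = (nΣpq − ΣpΣq) / √[(nΣp² − (Σp)²)(nΣq² − (Σq)²)]
Numerator: 5×3304 − 143×123 = -1069
Denominator: √[(21135 − 20449)(17315 − 15129)] = √[686 × 2186] = 1224.5799
r = -1069 / 1224.5799 ≈ -0.873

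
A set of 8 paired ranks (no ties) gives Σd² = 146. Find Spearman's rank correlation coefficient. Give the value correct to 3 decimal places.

ρ = 1 − 6Σd² / [n(n²−1)] = 1 − 6×146 / (8×63)
  = 1 − 876/504 = 1 − 1.7381 ≈ -0.738

-0.738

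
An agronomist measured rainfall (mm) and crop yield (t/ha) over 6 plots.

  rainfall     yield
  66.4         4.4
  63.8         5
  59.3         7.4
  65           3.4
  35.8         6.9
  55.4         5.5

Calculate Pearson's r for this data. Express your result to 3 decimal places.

n = 6, Σx = 345.7, Σy = 32.6, Σx² = 20571.69, Σy² = 188.54, Σxy = 1822.7
nΣxy − ΣxΣy = 10936.2 − 11269.82 = -333.62
nΣx² − (Σx)² = 123430.14 − 119508.49 = 3921.65; nΣy² − (Σy)² = 1131.24 − 1062.76 = 68.48
r = -333.62 / √(3921.65 × 68.48) = -333.62 / 518.2225 ≈ -0.644

-0.644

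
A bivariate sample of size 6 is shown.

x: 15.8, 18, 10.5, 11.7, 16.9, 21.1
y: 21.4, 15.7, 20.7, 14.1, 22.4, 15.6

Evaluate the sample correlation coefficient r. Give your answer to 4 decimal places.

-0.1550

n = 6, Σx = 94, Σy = 109.9, Σx² = 1551.6, Σy² = 2076.87, Σxy = 1710.76
nΣxy − ΣxΣy = 10264.56 − 10330.6 = -66.04
nΣx² − (Σx)² = 9309.6 − 8836 = 473.6; nΣy² − (Σy)² = 12461.22 − 12078.01 = 383.21
r = -66.04 / √(473.6 × 383.21) = -66.04 / 426.0144 ≈ -0.1550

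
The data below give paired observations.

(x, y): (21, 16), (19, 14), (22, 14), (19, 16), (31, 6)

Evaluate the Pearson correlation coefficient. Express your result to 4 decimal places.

n = 5, Σx = 112, Σy = 66, Σx² = 2608, Σy² = 940, Σxy = 1400
nΣxy − ΣxΣy = 7000 − 7392 = -392
nΣx² − (Σx)² = 13040 − 12544 = 496; nΣy² − (Σy)² = 4700 − 4356 = 344
r = -392 / √(496 × 344) = -392 / 413.0666 ≈ -0.9490

-0.9490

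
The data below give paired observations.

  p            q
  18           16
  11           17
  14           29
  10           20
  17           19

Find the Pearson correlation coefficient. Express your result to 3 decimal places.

n = 5, Σp = 70, Σq = 101, Σp² = 1030, Σq² = 2147, Σpq = 1404
nΣpq − ΣpΣq = 7020 − 7070 = -50
nΣp² − (Σp)² = 5150 − 4900 = 250; nΣq² − (Σq)² = 10735 − 10201 = 534
r = -50 / √(250 × 534) = -50 / 365.3765 ≈ -0.137

-0.137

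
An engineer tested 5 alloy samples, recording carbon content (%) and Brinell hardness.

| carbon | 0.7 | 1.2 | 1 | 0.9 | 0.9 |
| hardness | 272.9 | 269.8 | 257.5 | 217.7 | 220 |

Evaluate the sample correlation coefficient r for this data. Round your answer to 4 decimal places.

n = 5, Σx = 4.7, Σy = 1237.9, Σx² = 4.55, Σy² = 309365.99, Σxy = 1166.22
nΣxy − ΣxΣy = 5831.1 − 5818.13 = 12.97
nΣx² − (Σx)² = 22.75 − 22.09 = 0.66; nΣy² − (Σy)² = 1546829.95 − 1532396.41 = 14433.54
r = 12.97 / √(0.66 × 14433.54) = 12.97 / 97.6019 ≈ 0.1329

0.1329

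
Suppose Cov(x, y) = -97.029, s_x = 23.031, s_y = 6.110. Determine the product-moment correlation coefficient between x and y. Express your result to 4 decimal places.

r = Cov(x,y) / (s_x · s_y) = -97.029 / (23.031 × 6.110)
  = -97.029 / 140.7194 ≈ -0.6895

-0.6895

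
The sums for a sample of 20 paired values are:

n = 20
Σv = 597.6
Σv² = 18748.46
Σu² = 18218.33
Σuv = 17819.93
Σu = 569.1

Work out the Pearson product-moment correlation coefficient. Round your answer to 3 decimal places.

r = (nΣuv − ΣuΣv) / √[(nΣu² − (Σu)²)(nΣv² − (Σv)²)]
Numerator: 20×17819.93 − 569.1×597.6 = 16304.44
Denominator: √[(364366.6 − 323874.81)(374969.2 − 357125.76)] = √[40491.79 × 17843.44] = 26879.5987
r = 16304.44 / 26879.5987 ≈ 0.607

0.607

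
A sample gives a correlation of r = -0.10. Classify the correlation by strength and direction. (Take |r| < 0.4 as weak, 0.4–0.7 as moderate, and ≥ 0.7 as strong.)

weak negative

r = -0.10 < 0 so the relationship is negative.
|r| = 0.10, which falls in the weak range.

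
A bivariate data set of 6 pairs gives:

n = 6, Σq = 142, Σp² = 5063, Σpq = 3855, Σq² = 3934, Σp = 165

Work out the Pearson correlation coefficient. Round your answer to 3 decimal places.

-0.091

r = (nΣpq − ΣpΣq) / √[(nΣp² − (Σp)²)(nΣq² − (Σq)²)]
Numerator: 6×3855 − 165×142 = -300
Denominator: √[(30378 − 27225)(23604 − 20164)] = √[3153 × 3440] = 3293.3752
r = -300 / 3293.3752 ≈ -0.091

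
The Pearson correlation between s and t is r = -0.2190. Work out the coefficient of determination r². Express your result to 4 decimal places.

0.0480

r² = (-0.2190)² = 0.0480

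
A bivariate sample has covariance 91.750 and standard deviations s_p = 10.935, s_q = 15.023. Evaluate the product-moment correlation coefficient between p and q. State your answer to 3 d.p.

0.559

r = Cov(p,q) / (s_p · s_q) = 91.750 / (10.935 × 15.023)
  = 91.750 / 164.2765 ≈ 0.559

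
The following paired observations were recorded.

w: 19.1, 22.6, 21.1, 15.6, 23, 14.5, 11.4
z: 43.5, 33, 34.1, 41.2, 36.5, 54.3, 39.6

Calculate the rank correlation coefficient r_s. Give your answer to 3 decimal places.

-0.643

Rank w: 4, 6, 5, 3, 7, 2, 1
Rank z: 6, 1, 2, 5, 3, 7, 4
d = rank(w) − rank(z): -2, 5, 3, -2, 4, -5, -3; Σd² = 92
ρ = 1 − 6Σd² / [n(n²−1)] = 1 − 6×92 / (7×48) = 1 − 552/336 ≈ -0.643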